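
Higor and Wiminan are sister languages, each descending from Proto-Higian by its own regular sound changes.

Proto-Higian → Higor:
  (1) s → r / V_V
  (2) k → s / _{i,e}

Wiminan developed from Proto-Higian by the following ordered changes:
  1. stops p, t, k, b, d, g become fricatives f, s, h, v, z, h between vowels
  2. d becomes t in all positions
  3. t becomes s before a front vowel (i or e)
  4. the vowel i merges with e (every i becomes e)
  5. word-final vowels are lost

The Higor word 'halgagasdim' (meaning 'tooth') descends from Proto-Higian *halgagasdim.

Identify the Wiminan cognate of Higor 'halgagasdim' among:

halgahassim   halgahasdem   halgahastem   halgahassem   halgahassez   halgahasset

Wiminan: *halgagasdim > halgahasdim > halgahastim > halgahassim > halgahassem  (by intervocalic lenition, unconditioned shift, palatalisation, vowel merger)
Among the options, 'halgahassem' alone shows every Wiminan change applied in order.

halgahassem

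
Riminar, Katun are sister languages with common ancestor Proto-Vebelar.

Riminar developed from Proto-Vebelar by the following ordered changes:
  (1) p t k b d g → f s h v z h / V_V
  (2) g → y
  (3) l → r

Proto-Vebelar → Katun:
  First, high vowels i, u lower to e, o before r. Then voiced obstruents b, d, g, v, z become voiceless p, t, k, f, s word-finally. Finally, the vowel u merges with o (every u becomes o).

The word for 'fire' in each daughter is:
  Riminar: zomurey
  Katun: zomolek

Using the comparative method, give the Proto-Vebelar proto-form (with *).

Position 5: Riminar has r, Katun has l. Katun preserves l here (none of its changes turn any other segment into l), so the proto-segment is *l.
Position 4: Riminar has u, Katun has o. Riminar preserves u here (none of its changes turn any other segment into u), so the proto-segment is *u.
Position 7: Riminar has y, Katun has k. Taking the neighbouring segments as reconstructed: Riminar y could go back to *g or *y; Katun k could go back to *k or *g — the one source consistent with every daughter is *g.
Continuing position by position gives *zomuleg; check it forward:
Riminar: start from *zomuleg.
  rule 1: no change — zomuleg
  rule 2 (unconditioned shift): zomuleg → zomuley
  rule 3 (unconditioned shift): zomuley → zomurey
  ⇒ Riminar zomurey
Katun: *zomuleg
  zomuleg (rule 1 does not apply)
  zomuleg → zomulek   [final devoicing]
  zomulek → zomolek   [vowel merger]
  giving Katun zomolek.
Only *zomuleg yields all of Riminar zomurey, Katun zomolek.

*zomuleg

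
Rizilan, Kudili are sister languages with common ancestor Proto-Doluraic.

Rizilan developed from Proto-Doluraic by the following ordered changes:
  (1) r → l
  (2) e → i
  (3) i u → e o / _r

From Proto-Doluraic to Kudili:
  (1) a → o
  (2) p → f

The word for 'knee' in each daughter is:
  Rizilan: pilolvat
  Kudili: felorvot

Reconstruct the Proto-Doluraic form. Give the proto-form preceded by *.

Position 5: Rizilan has l, Kudili has r. Kudili preserves r here (none of its changes turn any other segment into r), so the proto-segment is *r.
Position 2: Rizilan has i, Kudili has e. Kudili preserves e here (none of its changes turn any other segment into e), so the proto-segment is *e.
Position 7: Rizilan has a, Kudili has o. Rizilan preserves a here (none of its changes turn any other segment into a), so the proto-segment is *a.
Continuing position by position gives *pelorvat; check it forward:
Rizilan: *pelorvat
  pelorvat → pelolvat   [unconditioned shift]
  pelolvat → pilolvat   [vowel merger]
  pilolvat (rule 3 does not apply)
  giving Rizilan pilolvat.
Kudili: start from *pelorvat.
  rule 1 (vowel merger): pelorvat → pelorvot
  rule 2 (unconditioned shift): pelorvot → felorvot
  ⇒ Kudili felorvot
Only *pelorvat yields all of Rizilan pilolvat, Kudili felorvot.

*pelorvat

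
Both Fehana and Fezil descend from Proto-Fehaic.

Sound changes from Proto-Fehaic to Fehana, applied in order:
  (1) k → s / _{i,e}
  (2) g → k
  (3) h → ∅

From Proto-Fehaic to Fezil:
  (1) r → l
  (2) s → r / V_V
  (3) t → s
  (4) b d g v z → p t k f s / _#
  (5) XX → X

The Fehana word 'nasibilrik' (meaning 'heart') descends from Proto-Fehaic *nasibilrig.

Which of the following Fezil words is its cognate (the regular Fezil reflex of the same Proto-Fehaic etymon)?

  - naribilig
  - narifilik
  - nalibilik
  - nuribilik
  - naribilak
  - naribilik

Fezil: start from *nasibilrig.
  rule 1 (unconditioned shift): nasibilrig → nasibillig
  rule 2 (rhotacism): nasibillig → naribillig
  rule 3: no change — naribillig
  rule 4 (final devoicing): naribillig → naribillik
  rule 5 (degemination): naribillik → naribilik
  ⇒ Fezil naribilik

naribilik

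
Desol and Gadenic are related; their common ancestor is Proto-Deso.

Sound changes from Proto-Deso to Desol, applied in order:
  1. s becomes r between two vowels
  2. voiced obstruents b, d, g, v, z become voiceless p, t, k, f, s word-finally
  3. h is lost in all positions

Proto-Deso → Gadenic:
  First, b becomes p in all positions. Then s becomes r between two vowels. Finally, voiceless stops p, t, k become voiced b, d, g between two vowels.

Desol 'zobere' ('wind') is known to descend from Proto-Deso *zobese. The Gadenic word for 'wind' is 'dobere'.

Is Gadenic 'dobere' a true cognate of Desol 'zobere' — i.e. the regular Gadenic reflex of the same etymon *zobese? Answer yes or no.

no

Derive the expected Gadenic reflex of *zobese:
Gadenic: *zobese > zopese > zopere > zobere  (by unconditioned shift, rhotacism, intervocalic voicing)
The regular Gadenic reflex would be 'zobere', but the attested form is 'dobere'. The correspondence is irregular, so they are not cognates (the Gadenic form has a different source).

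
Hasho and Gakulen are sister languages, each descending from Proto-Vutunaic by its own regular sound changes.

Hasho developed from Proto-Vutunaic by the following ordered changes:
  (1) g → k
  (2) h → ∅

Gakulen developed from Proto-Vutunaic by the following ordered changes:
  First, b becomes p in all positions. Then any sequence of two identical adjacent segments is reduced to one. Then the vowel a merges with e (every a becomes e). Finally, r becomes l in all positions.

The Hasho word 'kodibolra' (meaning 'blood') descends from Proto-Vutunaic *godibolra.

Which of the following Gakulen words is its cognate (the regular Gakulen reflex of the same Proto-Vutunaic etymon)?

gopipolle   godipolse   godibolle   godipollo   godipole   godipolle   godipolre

godipolle

Gakulen: start from *godibolra.
  rule 1 (unconditioned shift): godibolra → godipolra
  rule 2: no change — godipolra
  rule 3 (vowel merger): godipolra → godipolre
  rule 4 (unconditioned shift): godipolre → godipolle
  ⇒ Gakulen godipolle
Only 'godipolle' matches the regular Gakulen development of *godibolra.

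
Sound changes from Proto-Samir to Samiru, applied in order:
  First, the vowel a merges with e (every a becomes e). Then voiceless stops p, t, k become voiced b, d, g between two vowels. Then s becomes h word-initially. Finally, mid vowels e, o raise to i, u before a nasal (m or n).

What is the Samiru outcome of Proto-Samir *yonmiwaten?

yunmiwedin

Samiru: *yonmiwaten
  yonmiwaten → yonmiweten   [vowel merger]
  yonmiweten → yonmiweden   [intervocalic voicing]
  yonmiweden (rule 3 does not apply)
  yonmiweden → yunmiwedin   [pre-nasal raising]
  giving Samiru yunmiwedin.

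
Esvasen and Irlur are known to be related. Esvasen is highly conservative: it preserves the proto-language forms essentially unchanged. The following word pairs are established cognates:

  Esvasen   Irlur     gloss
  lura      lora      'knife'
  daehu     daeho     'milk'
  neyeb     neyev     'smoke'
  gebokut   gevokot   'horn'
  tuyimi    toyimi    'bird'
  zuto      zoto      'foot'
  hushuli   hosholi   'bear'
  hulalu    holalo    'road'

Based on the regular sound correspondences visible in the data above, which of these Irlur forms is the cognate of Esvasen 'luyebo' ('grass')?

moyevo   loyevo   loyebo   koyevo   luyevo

gebokut ~ gevokot, tuyimi ~ toyimi — Esvasen u corresponds to Irlur o after a consonant, before a consonant other than r, m, n, p, b, f, v.
gebokut ~ gevokot — Esvasen b corresponds to Irlur v between vowels (before a back vowel).
Applying these to Esvasen 'luyebo':
  luyebo → loyebo   (u→o after a consonant, before a consonant other than r, m, n, p, b, f, v)
  loyebo → loyevo   (b→v between vowels (before a back vowel))
So the Irlur cognate is 'loyevo'.

loyevo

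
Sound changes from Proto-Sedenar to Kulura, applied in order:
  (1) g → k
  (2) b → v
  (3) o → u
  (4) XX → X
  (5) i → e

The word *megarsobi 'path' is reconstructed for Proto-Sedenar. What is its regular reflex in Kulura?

Kulura: start from *megarsobi.
  rule 1 (unconditioned shift): megarsobi → mekarsobi
  rule 2 (unconditioned shift): mekarsobi → mekarsovi
  rule 3 (vowel merger): mekarsovi → mekarsuvi
  rule 4: no change — mekarsuvi
  rule 5 (vowel merger): mekarsuvi → mekarsuve
  ⇒ Kulura mekarsuve

mekarsuve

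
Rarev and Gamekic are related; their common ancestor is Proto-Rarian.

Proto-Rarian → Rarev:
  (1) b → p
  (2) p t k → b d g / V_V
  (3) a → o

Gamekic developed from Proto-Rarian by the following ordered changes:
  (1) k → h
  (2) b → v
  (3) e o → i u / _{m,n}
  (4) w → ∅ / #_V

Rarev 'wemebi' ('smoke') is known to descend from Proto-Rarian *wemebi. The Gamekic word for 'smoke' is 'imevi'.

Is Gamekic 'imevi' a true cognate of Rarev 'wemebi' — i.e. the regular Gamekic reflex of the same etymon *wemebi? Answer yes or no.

Derive the expected Gamekic reflex of *wemebi:
Gamekic: *wemebi
  wemebi (rule 1 does not apply)
  wemebi → wemevi   [unconditioned shift]
  wemevi → wimevi   [pre-nasal raising]
  wimevi → imevi   [glide loss]
  giving Gamekic imevi.
Gamekic 'imevi' matches the regular reflex exactly, so the pair is cognate.

yes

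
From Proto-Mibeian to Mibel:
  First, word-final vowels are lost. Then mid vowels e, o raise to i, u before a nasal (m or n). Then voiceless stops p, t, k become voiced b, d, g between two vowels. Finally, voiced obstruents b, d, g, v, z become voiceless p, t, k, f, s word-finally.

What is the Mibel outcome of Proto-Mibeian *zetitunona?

Mibel: start from *zetitunona.
  rule 1 (apocope): zetitunona → zetitunon
  rule 2 (pre-nasal raising): zetitunon → zetitunun
  rule 3 (intervocalic voicing): zetitunun → zedidunun
  rule 4: no change — zedidunun
  ⇒ Mibel zedidunun

zedidunun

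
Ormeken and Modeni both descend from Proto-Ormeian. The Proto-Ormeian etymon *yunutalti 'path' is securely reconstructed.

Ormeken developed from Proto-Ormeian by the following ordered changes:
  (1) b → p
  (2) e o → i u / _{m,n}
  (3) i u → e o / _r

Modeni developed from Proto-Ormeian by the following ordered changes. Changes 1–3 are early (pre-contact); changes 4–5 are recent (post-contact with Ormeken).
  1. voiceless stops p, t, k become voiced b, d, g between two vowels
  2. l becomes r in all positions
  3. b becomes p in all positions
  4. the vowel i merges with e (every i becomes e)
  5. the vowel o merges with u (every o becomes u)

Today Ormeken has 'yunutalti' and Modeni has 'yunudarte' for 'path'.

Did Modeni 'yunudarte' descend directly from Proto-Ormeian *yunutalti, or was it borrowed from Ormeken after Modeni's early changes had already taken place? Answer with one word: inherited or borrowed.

inherited

If inherited, *yunutalti would pass through all of Modeni's changes:
Modeni: *yunutalti > yunudalti > yunudarti > yunudarte  (by intervocalic voicing, unconditioned shift, vowel merger)
If borrowed from Ormeken 'yunutalti' after the early changes, it would undergo only the recent ones:
  rule 4 (vowel merger): yunutalti → yunutalte
  rule 5 (vowel merger): no change (yunutalte)
  ⇒ as a loan: yunutalte
Modeni 'yunudarte' matches the inherited outcome exactly, so it is an inherited cognate, not a loan.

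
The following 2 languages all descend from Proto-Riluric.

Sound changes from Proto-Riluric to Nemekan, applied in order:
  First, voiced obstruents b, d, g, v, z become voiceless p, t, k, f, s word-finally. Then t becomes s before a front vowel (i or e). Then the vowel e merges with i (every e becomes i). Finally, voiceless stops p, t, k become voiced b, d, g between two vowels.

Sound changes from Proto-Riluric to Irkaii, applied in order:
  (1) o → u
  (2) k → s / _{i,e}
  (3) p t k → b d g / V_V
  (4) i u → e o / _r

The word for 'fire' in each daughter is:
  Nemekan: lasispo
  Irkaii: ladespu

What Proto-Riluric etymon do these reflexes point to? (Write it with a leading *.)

Position 4: Nemekan has i, Irkaii has e. Taking the neighbouring segments as reconstructed: Nemekan i could go back to *e or *i; Irkaii e can only go back to *e — the one source consistent with every daughter is *e.
Position 3: Nemekan has s, Irkaii has d. Taking the neighbouring segments as reconstructed: Nemekan s could go back to *t or *s; Irkaii d could go back to *t or *d — the one source consistent with every daughter is *t.
Position 7: Nemekan has o, Irkaii has u. Nemekan preserves o here (none of its changes turn any other segment into o), so the proto-segment is *o.
The remaining positions agree across the daughters. Check the candidate against every language:
Nemekan: *latespo > lasespo > lasispo  (by palatalisation, vowel merger)
Irkaii: *latespo > latespu > ladespu  (by vowel merger, intervocalic voicing)
No other proto-form is consistent with every reflex, so the reconstruction is *latespo.

*latespo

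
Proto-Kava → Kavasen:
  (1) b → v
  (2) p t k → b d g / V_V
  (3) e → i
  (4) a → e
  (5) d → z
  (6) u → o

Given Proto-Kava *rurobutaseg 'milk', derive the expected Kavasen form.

rorovozesig

Kavasen: *rurobutaseg > rurovutaseg > rurovudaseg > rurovudasig > rurovudesig > rurovuzesig > rorovozesig  (by unconditioned shift, intervocalic voicing, vowel merger, vowel merger, unconditioned shift, vowel merger)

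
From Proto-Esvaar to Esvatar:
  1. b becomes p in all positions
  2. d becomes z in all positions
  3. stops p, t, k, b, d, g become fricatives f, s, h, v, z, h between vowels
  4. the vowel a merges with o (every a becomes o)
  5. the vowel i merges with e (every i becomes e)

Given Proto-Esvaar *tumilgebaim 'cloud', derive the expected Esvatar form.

tumelgefoem

Esvatar: start from *tumilgebaim.
  rule 1 (unconditioned shift): tumilgebaim → tumilgepaim
  rule 2: no change — tumilgepaim
  rule 3 (intervocalic lenition): tumilgepaim → tumilgefaim
  rule 4 (vowel merger): tumilgefaim → tumilgefoim
  rule 5 (vowel merger): tumilgefoim → tumelgefoem
  ⇒ Esvatar tumelgefoem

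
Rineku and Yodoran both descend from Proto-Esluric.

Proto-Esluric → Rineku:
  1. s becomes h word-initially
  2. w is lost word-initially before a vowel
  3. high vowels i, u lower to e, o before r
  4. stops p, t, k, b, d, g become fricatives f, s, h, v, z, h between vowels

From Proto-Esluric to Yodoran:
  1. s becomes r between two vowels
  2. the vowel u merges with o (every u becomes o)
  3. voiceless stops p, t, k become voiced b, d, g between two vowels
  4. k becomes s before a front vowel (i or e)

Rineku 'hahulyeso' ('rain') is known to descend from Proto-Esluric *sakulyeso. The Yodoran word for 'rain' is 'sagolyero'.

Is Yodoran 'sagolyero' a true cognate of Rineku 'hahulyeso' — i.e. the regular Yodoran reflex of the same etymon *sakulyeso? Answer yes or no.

yes

Derive the expected Yodoran reflex of *sakulyeso:
Yodoran: start from *sakulyeso.
  rule 1 (rhotacism): sakulyeso → sakulyero
  rule 2 (vowel merger): sakulyero → sakolyero
  rule 3 (intervocalic voicing): sakolyero → sagolyero
  rule 4: no change — sagolyero
  ⇒ Yodoran sagolyero
Yodoran 'sagolyero' matches the regular reflex exactly, so the pair is cognate.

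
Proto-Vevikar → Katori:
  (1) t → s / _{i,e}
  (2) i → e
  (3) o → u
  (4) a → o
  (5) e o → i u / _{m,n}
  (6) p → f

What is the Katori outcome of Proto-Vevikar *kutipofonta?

Katori: start from *kutipofonta.
  rule 1 (palatalisation): kutipofonta → kusipofonta
  rule 2 (vowel merger): kusipofonta → kusepofonta
  rule 3 (vowel merger): kusepofonta → kusepufunta
  rule 4 (vowel merger): kusepufunta → kusepufunto
  rule 5: no change — kusepufunto
  rule 6 (unconditioned shift): kusepufunto → kusefufunto
  ⇒ Katori kusefufunto

kusefufunto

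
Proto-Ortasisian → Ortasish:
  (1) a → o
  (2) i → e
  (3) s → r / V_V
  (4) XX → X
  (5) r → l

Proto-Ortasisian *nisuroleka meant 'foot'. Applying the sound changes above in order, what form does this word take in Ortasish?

neluloleko

Ortasish: *nisuroleka > nisuroleko > nesuroleko > neruroleko > neluloleko  (by vowel merger, vowel merger, rhotacism, unconditioned shift)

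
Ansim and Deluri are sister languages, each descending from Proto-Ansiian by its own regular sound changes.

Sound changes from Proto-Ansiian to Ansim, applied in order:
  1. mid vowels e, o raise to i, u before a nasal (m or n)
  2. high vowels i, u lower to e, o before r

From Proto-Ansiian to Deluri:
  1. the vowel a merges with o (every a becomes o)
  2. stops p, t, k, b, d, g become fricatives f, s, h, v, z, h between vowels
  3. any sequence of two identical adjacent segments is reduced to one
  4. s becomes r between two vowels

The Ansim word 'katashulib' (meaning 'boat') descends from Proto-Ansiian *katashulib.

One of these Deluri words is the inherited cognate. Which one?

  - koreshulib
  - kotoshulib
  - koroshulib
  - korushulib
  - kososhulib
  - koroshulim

Deluri: *katashulib
  katashulib → kotoshulib   [vowel merger]
  kotoshulib → kososhulib   [intervocalic lenition]
  kososhulib (rule 3 does not apply)
  kososhulib → koroshulib   [rhotacism]
  giving Deluri koroshulib.

koroshulib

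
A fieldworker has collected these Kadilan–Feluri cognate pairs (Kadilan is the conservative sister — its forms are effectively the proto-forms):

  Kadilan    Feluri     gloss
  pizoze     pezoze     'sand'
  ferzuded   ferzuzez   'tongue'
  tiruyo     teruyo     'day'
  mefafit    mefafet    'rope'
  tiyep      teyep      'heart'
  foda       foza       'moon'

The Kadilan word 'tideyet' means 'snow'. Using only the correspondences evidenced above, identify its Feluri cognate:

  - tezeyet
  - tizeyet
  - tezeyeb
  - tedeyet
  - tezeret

tezeyet

pizoze ~ pezoze, mefafit ~ mefafet — Kadilan i corresponds to Feluri e after a consonant, before a consonant other than r, m, n, p, b, f, v.
ferzuded ~ ferzuzez — Kadilan d corresponds to Feluri z between vowels (before a front vowel).
Applying these to Kadilan 'tideyet':
  tideyet → tedeyet   (i→e after a consonant, before a consonant other than r, m, n, p, b, f, v)
  tedeyet → tezeyet   (d→z between vowels (before a front vowel))
So the Feluri cognate is 'tezeyet'.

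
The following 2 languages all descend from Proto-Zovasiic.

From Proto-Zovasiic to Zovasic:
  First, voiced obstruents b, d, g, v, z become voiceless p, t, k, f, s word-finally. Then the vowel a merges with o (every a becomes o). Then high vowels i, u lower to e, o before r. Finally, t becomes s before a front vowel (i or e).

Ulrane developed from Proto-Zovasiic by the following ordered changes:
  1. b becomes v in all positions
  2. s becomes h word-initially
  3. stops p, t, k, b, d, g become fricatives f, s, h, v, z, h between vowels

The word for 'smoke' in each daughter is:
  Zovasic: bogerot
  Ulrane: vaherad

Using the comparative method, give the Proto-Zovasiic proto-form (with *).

*bagerad

Position 3: Zovasic has g, Ulrane has h. Zovasic preserves g here (none of its changes turn any other segment into g), so the proto-segment is *g.
Position 1: Zovasic has b, Ulrane has v. Zovasic preserves b here (none of its changes turn any other segment into b), so the proto-segment is *b.
Position 7: Zovasic has t, Ulrane has d. Ulrane preserves d here (none of its changes turn any other segment into d), so the proto-segment is *d.
Continuing position by position gives *bagerad; check it forward:
Zovasic: start from *bagerad.
  rule 1 (final devoicing): bagerad → bagerat
  rule 2 (vowel merger): bagerat → bogerot
  rule 3: no change — bogerot
  rule 4: no change — bogerot
  ⇒ Zovasic bogerot
Ulrane: *bagerad
  bagerad → vagerad   [unconditioned shift]
  vagerad (rule 2 does not apply)
  vagerad → vaherad   [intervocalic lenition]
  giving Ulrane vaherad.
No other proto-form is consistent with every reflex, so the reconstruction is *bagerad.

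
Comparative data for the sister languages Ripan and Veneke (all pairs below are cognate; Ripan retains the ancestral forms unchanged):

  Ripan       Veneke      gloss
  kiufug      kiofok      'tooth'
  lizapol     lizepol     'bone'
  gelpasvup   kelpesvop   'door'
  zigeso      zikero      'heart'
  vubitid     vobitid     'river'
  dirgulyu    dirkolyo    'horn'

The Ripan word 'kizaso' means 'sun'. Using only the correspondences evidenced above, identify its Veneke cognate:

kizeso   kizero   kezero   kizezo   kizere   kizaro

kizero

gelpasvup ~ kelpesvop — Ripan a corresponds to Veneke e after a consonant, before a consonant other than r, m, n, p, b, f, v.
zigeso ~ zikero — Ripan s corresponds to Veneke r between vowels (before a back vowel).
Applying these to Ripan 'kizaso':
  kizaso → kizeso   (a→e after a consonant, before a consonant other than r, m, n, p, b, f, v)
  kizeso → kizero   (s→r between vowels (before a back vowel))
So the Veneke cognate is 'kizero'.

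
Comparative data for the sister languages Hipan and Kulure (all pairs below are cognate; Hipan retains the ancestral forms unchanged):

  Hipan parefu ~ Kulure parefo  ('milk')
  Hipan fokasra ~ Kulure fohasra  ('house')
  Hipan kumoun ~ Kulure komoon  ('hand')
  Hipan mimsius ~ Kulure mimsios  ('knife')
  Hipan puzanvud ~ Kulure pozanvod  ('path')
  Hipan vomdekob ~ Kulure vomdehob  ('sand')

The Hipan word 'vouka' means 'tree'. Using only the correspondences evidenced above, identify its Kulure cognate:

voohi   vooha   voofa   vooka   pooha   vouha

vooha

mimsius ~ mimsios — Hipan u corresponds to Kulure o after a vowel, before a consonant other than r, m, n, p, b, f, v.
fokasra ~ fohasra — Hipan k corresponds to Kulure h between vowels (before a back vowel).
Applying these to Hipan 'vouka':
  vouka → vooka   (u→o after a vowel, before a consonant other than r, m, n, p, b, f, v)
  vooka → vooha   (k→h between vowels (before a back vowel))
So the Kulure cognate is 'vooha'.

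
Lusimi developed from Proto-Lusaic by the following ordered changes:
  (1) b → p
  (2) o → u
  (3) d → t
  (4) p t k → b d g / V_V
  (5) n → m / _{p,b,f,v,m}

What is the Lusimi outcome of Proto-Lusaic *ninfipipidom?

nimfibibidum

Lusimi: start from *ninfipipidom.
  rule 1: no change — ninfipipidom
  rule 2 (vowel merger): ninfipipidom → ninfipipidum
  rule 3 (unconditioned shift): ninfipipidum → ninfipipitum
  rule 4 (intervocalic voicing): ninfipipitum → ninfibibidum
  rule 5 (nasal place assimilation): ninfibibidum → nimfibibidum
  ⇒ Lusimi nimfibibidum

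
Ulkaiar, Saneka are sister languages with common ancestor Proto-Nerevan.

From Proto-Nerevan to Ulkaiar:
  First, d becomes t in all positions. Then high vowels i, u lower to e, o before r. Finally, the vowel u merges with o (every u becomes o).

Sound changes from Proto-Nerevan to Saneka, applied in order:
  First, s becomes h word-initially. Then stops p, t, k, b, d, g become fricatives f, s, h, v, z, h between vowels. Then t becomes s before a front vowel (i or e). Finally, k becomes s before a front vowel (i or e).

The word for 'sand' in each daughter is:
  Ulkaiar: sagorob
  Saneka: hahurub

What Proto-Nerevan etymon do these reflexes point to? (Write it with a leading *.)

Position 4: Ulkaiar has o, Saneka has u. Saneka preserves u here (none of its changes turn any other segment into u), so the proto-segment is *u.
Position 6: Ulkaiar has o, Saneka has u. Saneka preserves u here (none of its changes turn any other segment into u), so the proto-segment is *u.
This points to *sagurub. Verify forward in each daughter:
Ulkaiar: *sagurub > sagorub > sagorob  (by pre-rhotic lowering, vowel merger)
Saneka: *sagurub > hagurub > hahurub  (by debuccalisation, intervocalic lenition)
*sagurub is the unique common source.

*sagurub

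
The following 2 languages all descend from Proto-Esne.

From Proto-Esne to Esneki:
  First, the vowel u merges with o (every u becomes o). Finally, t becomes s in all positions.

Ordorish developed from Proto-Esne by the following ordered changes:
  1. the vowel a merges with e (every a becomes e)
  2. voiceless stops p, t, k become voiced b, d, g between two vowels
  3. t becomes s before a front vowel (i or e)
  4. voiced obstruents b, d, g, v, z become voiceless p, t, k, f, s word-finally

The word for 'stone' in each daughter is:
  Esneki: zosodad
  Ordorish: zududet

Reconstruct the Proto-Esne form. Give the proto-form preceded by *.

*zutudad

Position 2: Esneki has o, Ordorish has u. Ordorish preserves u here (none of its changes turn any other segment into u), so the proto-segment is *u.
Position 6: Esneki has a, Ordorish has e. Esneki preserves a here (none of its changes turn any other segment into a), so the proto-segment is *a.
Position 7: Esneki has d, Ordorish has t. Esneki preserves d here (none of its changes turn any other segment into d), so the proto-segment is *d.
Continuing position by position gives *zutudad; check it forward:
Esneki: *zutudad > zotodad > zosodad  (by vowel merger, unconditioned shift)
Ordorish: *zutudad
  zutudad → zutuded   [vowel merger]
  zutuded → zududed   [intervocalic voicing]
  zududed (rule 3 does not apply)
  zududed → zududet   [final devoicing]
  giving Ordorish zududet.
*zutudad is the unique common source.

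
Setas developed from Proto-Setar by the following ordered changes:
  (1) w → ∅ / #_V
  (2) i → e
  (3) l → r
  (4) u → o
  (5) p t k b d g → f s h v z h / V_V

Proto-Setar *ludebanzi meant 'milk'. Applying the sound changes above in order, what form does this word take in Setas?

Setas: *ludebanzi > ludebanze > rudebanze > rodebanze > rozevanze  (by vowel merger, unconditioned shift, vowel merger, intervocalic lenition)

rozevanze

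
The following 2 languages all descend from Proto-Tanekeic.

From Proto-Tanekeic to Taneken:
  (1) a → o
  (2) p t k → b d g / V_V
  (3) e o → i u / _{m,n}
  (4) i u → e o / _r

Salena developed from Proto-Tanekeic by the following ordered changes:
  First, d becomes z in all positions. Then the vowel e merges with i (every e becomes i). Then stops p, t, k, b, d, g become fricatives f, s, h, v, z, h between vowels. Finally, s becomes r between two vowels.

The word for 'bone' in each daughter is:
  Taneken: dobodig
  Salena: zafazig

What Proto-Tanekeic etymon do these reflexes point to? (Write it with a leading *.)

Position 1: Taneken has d, Salena has z. Taking the neighbouring segments as reconstructed: Taneken d can only go back to *d; Salena z could go back to *d or *z — the one source consistent with every daughter is *d.
Position 4: Taneken has o, Salena has a. Salena preserves a here (none of its changes turn any other segment into a), so the proto-segment is *a.
Position 5: Taneken has d, Salena has z. Taking the neighbouring segments as reconstructed: Taneken d could go back to *t or *d; Salena z could go back to *d or *z — the one source consistent with every daughter is *d.
Verify the candidate proto-form against each daughter:
Taneken: start from *dapadig.
  rule 1 (vowel merger): dapadig → dopodig
  rule 2 (intervocalic voicing): dopodig → dobodig
  rule 3: no change — dobodig
  rule 4: no change — dobodig
  ⇒ Taneken dobodig
Salena: *dapadig > zapazig > zafazig  (by unconditioned shift, intervocalic lenition)
No other proto-form is consistent with every reflex, so the reconstruction is *dapadig.

*dapadig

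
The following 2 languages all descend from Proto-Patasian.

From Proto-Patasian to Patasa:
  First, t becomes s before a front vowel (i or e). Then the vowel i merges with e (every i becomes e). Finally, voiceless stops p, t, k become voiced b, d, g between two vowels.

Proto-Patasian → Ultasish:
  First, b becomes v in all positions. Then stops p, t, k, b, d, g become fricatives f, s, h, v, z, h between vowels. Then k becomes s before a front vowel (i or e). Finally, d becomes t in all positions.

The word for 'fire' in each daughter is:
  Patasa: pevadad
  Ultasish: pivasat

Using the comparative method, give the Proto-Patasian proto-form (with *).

Position 7: Patasa has d, Ultasish has t. Taking the neighbouring segments as reconstructed: Patasa d can only go back to *d; Ultasish t could go back to *t or *d — the one source consistent with every daughter is *d.
Position 2: Patasa has e, Ultasish has i. Ultasish preserves i here (none of its changes turn any other segment into i), so the proto-segment is *i.
Position 5: Patasa has d, Ultasish has s. Taking the neighbouring segments as reconstructed: Patasa d could go back to *t or *d; Ultasish s could go back to *t or *s — the one source consistent with every daughter is *t.
Continuing position by position gives *pivatad; check it forward:
Patasa: start from *pivatad.
  rule 1: no change — pivatad
  rule 2 (vowel merger): pivatad → pevatad
  rule 3 (intervocalic voicing): pevatad → pevadad
  ⇒ Patasa pevadad
Ultasish: *pivatad > pivasad > pivasat  (by intervocalic lenition, unconditioned shift)
*pivatad is the unique common source.

*pivatad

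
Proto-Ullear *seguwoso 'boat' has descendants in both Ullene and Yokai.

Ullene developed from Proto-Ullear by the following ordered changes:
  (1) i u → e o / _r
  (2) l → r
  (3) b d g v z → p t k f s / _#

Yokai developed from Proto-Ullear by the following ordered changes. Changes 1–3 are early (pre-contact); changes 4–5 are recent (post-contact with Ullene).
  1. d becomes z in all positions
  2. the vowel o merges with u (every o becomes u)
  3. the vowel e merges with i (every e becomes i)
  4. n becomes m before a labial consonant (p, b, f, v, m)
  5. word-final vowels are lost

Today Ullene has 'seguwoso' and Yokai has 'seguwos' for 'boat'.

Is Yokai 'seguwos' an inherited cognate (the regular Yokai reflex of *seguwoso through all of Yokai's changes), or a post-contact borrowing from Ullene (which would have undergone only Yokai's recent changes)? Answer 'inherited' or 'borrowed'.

borrowed

If inherited, *seguwoso would pass through all of Yokai's changes:
Yokai: *seguwoso
  seguwoso (rule 1 does not apply)
  seguwoso → seguwusu   [vowel merger]
  seguwusu → siguwusu   [vowel merger]
  siguwusu (rule 4 does not apply)
  siguwusu → siguwus   [apocope]
  giving Yokai siguwus.
If borrowed from Ullene 'seguwoso' after the early changes, it would undergo only the recent ones:
  rule 4 (nasal place assimilation): no change (seguwoso)
  rule 5 (apocope): seguwoso → seguwos
  ⇒ as a loan: seguwos
Yokai 'seguwos' matches the loan outcome 'seguwos', not the inherited 'siguwus' — it skipped the early Yokai changes, so it was borrowed from Ullene.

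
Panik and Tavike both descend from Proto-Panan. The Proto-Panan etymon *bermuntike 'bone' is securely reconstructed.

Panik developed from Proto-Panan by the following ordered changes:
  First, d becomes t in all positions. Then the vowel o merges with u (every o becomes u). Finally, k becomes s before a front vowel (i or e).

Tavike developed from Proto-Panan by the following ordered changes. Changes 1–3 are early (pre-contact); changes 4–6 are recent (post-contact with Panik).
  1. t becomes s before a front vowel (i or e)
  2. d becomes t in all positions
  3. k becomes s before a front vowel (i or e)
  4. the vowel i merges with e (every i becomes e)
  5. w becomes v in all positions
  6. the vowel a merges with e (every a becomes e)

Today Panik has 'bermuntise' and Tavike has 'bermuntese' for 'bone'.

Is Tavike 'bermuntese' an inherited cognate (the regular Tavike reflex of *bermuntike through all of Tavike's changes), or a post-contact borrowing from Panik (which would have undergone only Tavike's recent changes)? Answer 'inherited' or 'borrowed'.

borrowed

If inherited, *bermuntike would pass through all of Tavike's changes:
Tavike: *bermuntike
  bermuntike → bermunsike   [palatalisation]
  bermunsike (rule 2 does not apply)
  bermunsike → bermunsise   [palatalisation]
  bermunsise → bermunsese   [vowel merger]
  bermunsese (rule 5 does not apply)
  bermunsese (rule 6 does not apply)
  giving Tavike bermunsese.
If borrowed from Panik 'bermuntise' after the early changes, it would undergo only the recent ones:
  rule 4 (vowel merger): bermuntise → bermuntese
  rule 5 (unconditioned shift): no change (bermuntese)
  rule 6 (vowel merger): no change (bermuntese)
  ⇒ as a loan: bermuntese
Tavike 'bermuntese' matches the loan outcome 'bermuntese', not the inherited 'bermunsese' — it skipped the early Tavike changes, so it was borrowed from Panik.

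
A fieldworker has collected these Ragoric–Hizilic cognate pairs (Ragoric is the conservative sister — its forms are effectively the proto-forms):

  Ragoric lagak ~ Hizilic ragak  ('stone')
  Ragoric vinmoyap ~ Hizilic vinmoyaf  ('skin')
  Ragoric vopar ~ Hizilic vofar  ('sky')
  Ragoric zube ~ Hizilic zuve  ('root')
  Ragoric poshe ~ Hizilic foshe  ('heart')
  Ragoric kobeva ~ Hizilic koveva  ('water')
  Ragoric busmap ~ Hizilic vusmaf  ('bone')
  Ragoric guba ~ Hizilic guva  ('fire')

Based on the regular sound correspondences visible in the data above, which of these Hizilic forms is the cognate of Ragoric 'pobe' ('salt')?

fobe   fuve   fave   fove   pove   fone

poshe ~ foshe — Ragoric p corresponds to Hizilic f word-initially before a back vowel.
zube ~ zuve, kobeva ~ koveva — Ragoric b corresponds to Hizilic v between vowels (before a front vowel).
Applying these to Ragoric 'pobe':
  pobe → fobe   (p→f word-initially before a back vowel)
  fobe → fove   (b→v between vowels (before a front vowel))
So the Hizilic cognate is 'fove'.

fove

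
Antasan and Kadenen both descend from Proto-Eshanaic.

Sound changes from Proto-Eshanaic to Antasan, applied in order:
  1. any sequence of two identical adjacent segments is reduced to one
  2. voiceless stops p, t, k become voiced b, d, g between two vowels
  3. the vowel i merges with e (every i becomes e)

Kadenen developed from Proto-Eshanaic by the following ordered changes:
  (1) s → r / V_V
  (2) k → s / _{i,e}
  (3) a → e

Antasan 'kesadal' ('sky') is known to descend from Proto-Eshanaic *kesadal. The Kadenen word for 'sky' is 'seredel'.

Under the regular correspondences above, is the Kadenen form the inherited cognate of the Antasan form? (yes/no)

Derive the expected Kadenen reflex of *kesadal:
Kadenen: *kesadal
  kesadal → keradal   [rhotacism]
  keradal → seradal   [palatalisation]
  seradal → seredel   [vowel merger]
  giving Kadenen seredel.
Kadenen 'seredel' matches the regular reflex exactly, so the pair is cognate.

yes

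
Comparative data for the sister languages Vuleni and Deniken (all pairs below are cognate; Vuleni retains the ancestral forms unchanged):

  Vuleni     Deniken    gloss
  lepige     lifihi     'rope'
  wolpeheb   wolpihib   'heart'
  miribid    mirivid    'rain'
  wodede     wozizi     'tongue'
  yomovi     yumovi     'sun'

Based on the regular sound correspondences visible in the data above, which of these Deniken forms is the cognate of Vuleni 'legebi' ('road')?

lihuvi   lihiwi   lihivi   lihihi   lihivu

lihivi

wolpeheb ~ wolpihib, wodede ~ wozizi — Vuleni e corresponds to Deniken i after a consonant, before a consonant other than r, m, n, p, b, f, v.
lepige ~ lifihi — Vuleni g corresponds to Deniken h between vowels (before a front vowel).
wolpeheb ~ wolpihib — Vuleni e corresponds to Deniken i after a consonant, before a labial obstruent.
miribid ~ mirivid — Vuleni b corresponds to Deniken v between vowels (before a front vowel).
Applying these to Vuleni 'legebi':
  legebi → ligebi   (e→i after a consonant, before a consonant other than r, m, n, p, b, f, v)
  ligebi → lihebi   (g→h between vowels (before a front vowel))
  lihebi → lihibi   (e→i after a consonant, before a labial obstruent)
  lihibi → lihivi   (b→v between vowels (before a front vowel))
So the Deniken cognate is 'lihivi'.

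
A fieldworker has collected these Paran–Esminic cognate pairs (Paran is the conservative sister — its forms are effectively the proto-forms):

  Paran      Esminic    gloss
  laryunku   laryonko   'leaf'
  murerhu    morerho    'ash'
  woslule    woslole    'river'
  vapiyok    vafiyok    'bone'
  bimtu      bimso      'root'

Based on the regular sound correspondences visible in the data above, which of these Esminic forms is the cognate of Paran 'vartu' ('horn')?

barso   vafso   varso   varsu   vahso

varso

bimtu ~ bimso — Paran t corresponds to Esminic s after a consonant, before a back vowel.
laryunku ~ laryonko, murerhu ~ morerho — Paran u corresponds to Esminic o word-finally.
Applying these to Paran 'vartu':
  vartu → varsu   (t→s after a consonant, before a back vowel)
  varsu → varso   (u→o word-finally)
So the Esminic cognate is 'varso'.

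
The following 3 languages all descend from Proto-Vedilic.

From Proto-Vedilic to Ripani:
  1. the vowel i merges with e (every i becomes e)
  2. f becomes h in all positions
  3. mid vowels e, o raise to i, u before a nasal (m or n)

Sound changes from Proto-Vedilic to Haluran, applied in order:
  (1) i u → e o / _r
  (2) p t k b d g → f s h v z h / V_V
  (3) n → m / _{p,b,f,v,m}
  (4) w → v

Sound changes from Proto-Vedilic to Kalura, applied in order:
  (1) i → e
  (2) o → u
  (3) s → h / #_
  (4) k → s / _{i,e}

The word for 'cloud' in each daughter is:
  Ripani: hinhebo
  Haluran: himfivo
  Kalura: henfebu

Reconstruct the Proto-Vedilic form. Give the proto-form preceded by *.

Position 2: Ripani has i, Haluran has i, Kalura has e. Haluran preserves i here (none of its changes turn any other segment into i), so the proto-segment is *i.
Position 7: Ripani has o, Haluran has o, Kalura has u. Ripani preserves o here (none of its changes turn any other segment into o), so the proto-segment is *o.
Verify the candidate proto-form against each daughter:
Ripani: *hinfibo > henfebo > henhebo > hinhebo  (by vowel merger, unconditioned shift, pre-nasal raising)
Haluran: start from *hinfibo.
  rule 1: no change — hinfibo
  rule 2 (intervocalic lenition): hinfibo → hinfivo
  rule 3 (nasal place assimilation): hinfivo → himfivo
  rule 4: no change — himfivo
  ⇒ Haluran himfivo
Kalura: start from *hinfibo.
  rule 1 (vowel merger): hinfibo → henfebo
  rule 2 (vowel merger): henfebo → henfebu
  rule 3: no change — henfebu
  rule 4: no change — henfebu
  ⇒ Kalura henfebu
Only *hinfibo yields all of Ripani hinhebo, Haluran himfivo, Kalura henfebu.

*hinfibo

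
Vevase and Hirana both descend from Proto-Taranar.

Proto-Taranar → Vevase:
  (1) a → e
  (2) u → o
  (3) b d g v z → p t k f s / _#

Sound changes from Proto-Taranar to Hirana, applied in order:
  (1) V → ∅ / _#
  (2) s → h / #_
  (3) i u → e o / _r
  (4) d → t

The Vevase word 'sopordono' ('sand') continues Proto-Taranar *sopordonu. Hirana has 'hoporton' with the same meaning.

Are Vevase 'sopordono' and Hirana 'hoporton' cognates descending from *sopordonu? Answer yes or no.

Derive the expected Hirana reflex of *sopordonu:
Hirana: *sopordonu > sopordon > hopordon > hoporton  (by apocope, debuccalisation, unconditioned shift)
Hirana 'hoporton' matches the regular reflex exactly, so the pair is cognate.

yes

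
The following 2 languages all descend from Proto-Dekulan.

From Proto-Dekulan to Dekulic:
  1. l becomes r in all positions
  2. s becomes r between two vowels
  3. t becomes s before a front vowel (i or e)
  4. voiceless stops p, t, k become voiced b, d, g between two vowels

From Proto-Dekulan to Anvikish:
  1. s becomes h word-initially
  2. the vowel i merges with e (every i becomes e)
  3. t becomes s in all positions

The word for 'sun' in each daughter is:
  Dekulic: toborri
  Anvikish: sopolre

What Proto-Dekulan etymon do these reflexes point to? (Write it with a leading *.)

Position 1: Dekulic has t, Anvikish has s. Dekulic preserves t here (none of its changes turn any other segment into t), so the proto-segment is *t.
Position 7: Dekulic has i, Anvikish has e. Dekulic preserves i here (none of its changes turn any other segment into i), so the proto-segment is *i.
Position 3: Dekulic has b, Anvikish has p. Anvikish preserves p here (none of its changes turn any other segment into p), so the proto-segment is *p.
This points to *topolri. Verify forward in each daughter:
Dekulic: *topolri
  topolri → toporri   [unconditioned shift]
  toporri (rule 2 does not apply)
  toporri (rule 3 does not apply)
  toporri → toborri   [intervocalic voicing]
  giving Dekulic toborri.
Anvikish: *topolri > topolre > sopolre  (by vowel merger, unconditioned shift)
Only *topolri yields all of Dekulic toborri, Anvikish sopolre.

*topolri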